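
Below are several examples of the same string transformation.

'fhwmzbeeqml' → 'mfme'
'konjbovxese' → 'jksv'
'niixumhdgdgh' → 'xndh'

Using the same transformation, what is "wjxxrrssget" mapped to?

xwes

Rule — keep one character in every 3, starting at position 1 (positions 1st, 4th, 7th, ...), then swap each adjacent pair of characters (1↔2, 3↔4, ...).
Working it through for "wjxxrrssget": intermediate "wxse", final "xwes".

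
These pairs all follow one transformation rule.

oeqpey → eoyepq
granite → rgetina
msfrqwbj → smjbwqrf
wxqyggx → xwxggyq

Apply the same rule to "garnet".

Rule — reverse the string, then move the last 2 characters to the front (rotate right by 2).
For "garnet", step one produces "tenrag"; step two turns that into "agtenr".

agtenr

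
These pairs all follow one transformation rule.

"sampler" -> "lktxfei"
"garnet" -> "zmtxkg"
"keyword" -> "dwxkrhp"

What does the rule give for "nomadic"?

gvhbfwt

The rule is to shift every letter 7 places backward in the alphabet (wrapping around), then take characters alternately from the front and the back (1st, last, 2nd, 2nd-last, ...).
Working it through for "nomadic": intermediate "ghftwbv", final "gvhbfwt".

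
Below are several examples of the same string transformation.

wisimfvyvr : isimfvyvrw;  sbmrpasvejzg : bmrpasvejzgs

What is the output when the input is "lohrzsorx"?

The transformation: move the first character to the end.
"lohrzsorx" → "ohrzsorxl".

ohrzsorxl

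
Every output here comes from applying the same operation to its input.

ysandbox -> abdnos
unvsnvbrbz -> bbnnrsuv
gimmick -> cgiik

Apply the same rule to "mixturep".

Looking at the pairs, the operation is to sort the characters into alphabetical order, then delete the last 2 characters.
"mixturep" → "eimprtux" → "eimprt".

eimprt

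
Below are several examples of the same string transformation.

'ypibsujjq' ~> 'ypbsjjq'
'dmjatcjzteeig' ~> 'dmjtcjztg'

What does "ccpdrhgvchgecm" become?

The rule is to remove every vowel.
Doing the same to "ccpdrhgvchgecm": "ccpdrhgvchgcm".

ccpdrhgvchgcm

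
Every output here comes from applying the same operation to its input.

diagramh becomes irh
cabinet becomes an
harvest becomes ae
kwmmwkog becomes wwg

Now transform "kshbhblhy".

In each case the input is transformed by: keep one character in every 3, starting at position 2 (positions 2nd, 5th, 8th, ...).
For "kshbhblhy" the result is "shh".

shh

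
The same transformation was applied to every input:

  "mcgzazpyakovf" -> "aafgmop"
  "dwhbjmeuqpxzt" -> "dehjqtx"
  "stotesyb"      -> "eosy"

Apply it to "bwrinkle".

Each output is the input with this applied: keep every other character starting from the first (positions 1st, 3rd, 5th, ...), then sort the characters into alphabetical order.
Doing the same to "bwrinkle": "blnr".

blnr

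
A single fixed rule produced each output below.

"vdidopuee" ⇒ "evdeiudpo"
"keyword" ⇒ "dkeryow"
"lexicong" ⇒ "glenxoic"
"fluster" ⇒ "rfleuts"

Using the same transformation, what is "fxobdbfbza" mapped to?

The transformation: swap the first and last characters, then take characters alternately from the front and the back (1st, last, 2nd, 2nd-last, ...).
"fxobdbfbza" → "axobdbfbzf" → "afxzobbfdb".

afxzobbfdb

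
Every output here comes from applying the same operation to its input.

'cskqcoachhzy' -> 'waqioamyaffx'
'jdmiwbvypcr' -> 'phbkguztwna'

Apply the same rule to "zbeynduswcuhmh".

fxzcwlbsquasfk

What's happening: move the last character to the front, then shift every letter 2 places backward in the alphabet (wrapping around).
Working it through for "zbeynduswcuhmh": intermediate "hzbeynduswcuhm", final "fxzcwlbsquasfk".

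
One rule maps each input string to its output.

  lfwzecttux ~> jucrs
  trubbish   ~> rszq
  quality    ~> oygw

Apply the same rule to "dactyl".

Rule — shift every letter 2 places backward in the alphabet (wrapping around), then keep every other character starting from the first (positions 1st, 3rd, 5th, ...).
For "dactyl" the result is "baw".

baw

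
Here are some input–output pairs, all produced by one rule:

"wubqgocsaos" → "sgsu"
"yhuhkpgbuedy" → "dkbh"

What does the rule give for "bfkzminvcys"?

smvf

What's happening: keep one character in every 3, starting at position 2 (positions 2nd, 5th, 8th, ...), then swap the first and last characters.
On "bfkzminvcys" that produces "smvf".
(Check on "wubqgocsaos": → "ugss" → "sgsu" ✓)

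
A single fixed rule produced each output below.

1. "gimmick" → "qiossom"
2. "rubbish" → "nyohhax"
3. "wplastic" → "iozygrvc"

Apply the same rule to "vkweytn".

What's happening: reverse the string, then shift every letter 6 places forward in the alphabet (wrapping around).
"vkweytn" → "ntyewkv" → "tzekcqb".

tzekcqb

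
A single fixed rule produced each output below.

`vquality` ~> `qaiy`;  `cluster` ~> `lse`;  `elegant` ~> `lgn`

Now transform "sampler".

ape

Each output is the input with this applied: keep every other character starting from the second (positions 2nd, 4th, 6th, ...).
On "sampler" that produces "ape".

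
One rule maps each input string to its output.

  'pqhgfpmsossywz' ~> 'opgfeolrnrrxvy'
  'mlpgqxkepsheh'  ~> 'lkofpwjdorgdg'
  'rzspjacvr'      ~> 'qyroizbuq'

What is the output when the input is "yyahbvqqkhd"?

Rule — shift every letter 1 place backward in the alphabet (wrapping around).
"yyahbvqqkhd" → "xxzgauppjgc".

xxzgauppjgc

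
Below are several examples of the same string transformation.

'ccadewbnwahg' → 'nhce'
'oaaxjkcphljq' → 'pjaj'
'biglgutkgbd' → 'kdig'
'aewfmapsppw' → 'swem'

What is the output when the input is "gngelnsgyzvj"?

gvnl

Rule — keep one character in every 3, starting at position 2 (positions 2nd, 5th, 8th, ...), then move the first 2 characters to the end (rotate left by 2).
For "gngelnsgyzvj", step one produces "nlgv"; step two turns that into "gvnl".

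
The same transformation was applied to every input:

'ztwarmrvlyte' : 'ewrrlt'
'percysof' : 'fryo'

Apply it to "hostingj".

The transformation: swap the first and last characters, then keep every other character starting from the first (positions 1st, 3rd, 5th, ...).
Starting from "hostingj": after the first operation, "jostingh"; after the second, "jsig".

jsig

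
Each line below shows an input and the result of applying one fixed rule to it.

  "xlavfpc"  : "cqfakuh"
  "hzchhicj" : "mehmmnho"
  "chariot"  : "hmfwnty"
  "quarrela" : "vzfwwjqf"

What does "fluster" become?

Each output is the input with this applied: shift every letter 5 places forward in the alphabet (wrapping around).
Applying that to "fluster" gives "kqzxyjw".

kqzxyjw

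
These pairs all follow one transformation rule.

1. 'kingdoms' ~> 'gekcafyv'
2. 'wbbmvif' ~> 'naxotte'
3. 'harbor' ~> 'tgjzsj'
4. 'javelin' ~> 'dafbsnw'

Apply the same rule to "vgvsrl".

kjdnyn

Looking at the pairs, the operation is to shift every letter 8 places backward in the alphabet (wrapping around), then move the last 3 characters to the front (rotate right by 3).
"vgvsrl" → "nynkjd" → "kjdnyn".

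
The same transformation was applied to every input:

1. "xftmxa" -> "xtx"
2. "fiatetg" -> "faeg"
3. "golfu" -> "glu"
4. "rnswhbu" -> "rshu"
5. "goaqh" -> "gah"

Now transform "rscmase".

rcae

The transformation: keep every other character starting from the first (positions 1st, 3rd, 5th, ...).
"rscmase" → "rcae".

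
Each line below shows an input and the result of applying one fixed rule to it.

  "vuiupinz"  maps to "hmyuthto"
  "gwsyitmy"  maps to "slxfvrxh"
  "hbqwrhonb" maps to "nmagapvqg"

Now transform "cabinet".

The rule is to move the last 3 characters to the front (rotate right by 3), then shift every letter 1 place backward in the alphabet (wrapping around).
Working it through for "cabinet": intermediate "netcabi", final "mdsbzah".

mdsbzah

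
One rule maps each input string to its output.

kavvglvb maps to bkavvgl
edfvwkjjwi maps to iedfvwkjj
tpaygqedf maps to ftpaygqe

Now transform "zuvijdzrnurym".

The pattern: move the last character to the front, then delete the last character.
"zuvijdzrnurym" → "mzuvijdzrnury" → "mzuvijdzrnur".

mzuvijdzrnur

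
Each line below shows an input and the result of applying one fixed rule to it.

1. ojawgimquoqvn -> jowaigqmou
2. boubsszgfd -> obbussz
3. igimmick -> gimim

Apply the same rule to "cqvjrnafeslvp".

qcjvnrfase

The rule is to delete the last 3 characters, then swap each adjacent pair of characters (1↔2, 3↔4, ...).
Starting from "cqvjrnafeslvp": after the first operation, "cqvjrnafes"; after the second, "qcjvnrfase".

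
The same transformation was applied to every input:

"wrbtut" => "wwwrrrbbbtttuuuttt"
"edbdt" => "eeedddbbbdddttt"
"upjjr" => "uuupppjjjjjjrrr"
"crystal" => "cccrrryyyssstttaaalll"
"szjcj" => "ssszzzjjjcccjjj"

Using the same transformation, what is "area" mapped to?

Rule — repeat every character 3 times.
On "area" that produces "aaarrreeeaaa".

aaarrreeeaaa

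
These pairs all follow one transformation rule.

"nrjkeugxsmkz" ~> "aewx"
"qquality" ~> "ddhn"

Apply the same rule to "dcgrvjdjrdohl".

qpte

What's happening: shift every letter 13 places forward in the alphabet (wrapping around) — i.e. ROT13, then keep only the first 4 characters.
So "dcgrvjdjrdohl" becomes "qpte".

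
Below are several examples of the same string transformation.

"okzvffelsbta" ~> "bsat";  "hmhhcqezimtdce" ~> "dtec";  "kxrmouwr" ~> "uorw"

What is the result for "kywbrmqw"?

Rule — swap each adjacent pair of characters (1↔2, 3↔4, ...), then keep only the last 4 characters.
"kywbrmqw" → "ykbwmrwq" → "mrwq".

mrwq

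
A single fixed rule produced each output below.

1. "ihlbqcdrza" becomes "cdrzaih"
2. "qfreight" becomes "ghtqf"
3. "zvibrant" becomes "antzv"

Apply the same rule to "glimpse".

segl

The transformation: move the first 2 characters to the end (rotate left by 2), then delete the first 3 characters.
"glimpse" → "impsegl" → "segl".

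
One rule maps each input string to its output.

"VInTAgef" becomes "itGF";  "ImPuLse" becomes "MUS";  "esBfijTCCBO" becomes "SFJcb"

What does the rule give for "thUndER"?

HNe

Rule — flip the case of every letter, then keep every other character starting from the second (positions 2nd, 4th, 6th, ...).
Applying that to "thUndER" gives "HNe".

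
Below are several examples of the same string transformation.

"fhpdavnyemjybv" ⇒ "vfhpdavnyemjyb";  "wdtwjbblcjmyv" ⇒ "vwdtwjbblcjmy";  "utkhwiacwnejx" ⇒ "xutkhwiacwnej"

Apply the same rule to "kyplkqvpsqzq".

Rule — move the last character to the front.
So "kyplkqvpsqzq" becomes "qkyplkqvpsqz".

qkyplkqvpsqz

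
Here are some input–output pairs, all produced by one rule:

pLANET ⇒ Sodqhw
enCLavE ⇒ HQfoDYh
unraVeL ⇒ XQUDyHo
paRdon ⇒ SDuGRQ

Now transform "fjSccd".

What's happening: flip the case of every letter, then shift every letter 3 places forward in the alphabet (wrapping around).
Working it through for "fjSccd": intermediate "FJsCCD", final "IMvFFG".

IMvFFG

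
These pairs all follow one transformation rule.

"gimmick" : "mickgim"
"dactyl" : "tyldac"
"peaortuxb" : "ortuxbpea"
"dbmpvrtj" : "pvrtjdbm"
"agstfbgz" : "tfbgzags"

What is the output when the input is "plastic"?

The transformation: move the first 3 characters to the end (rotate left by 3).
For "plastic" the result is "sticpla".

sticpla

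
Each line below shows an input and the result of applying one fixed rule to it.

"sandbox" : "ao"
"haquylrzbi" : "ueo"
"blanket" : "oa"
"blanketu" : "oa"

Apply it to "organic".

ea

The rule is to shift every letter 13 places forward in the alphabet (wrapping around) — i.e. ROT13, then keep only the vowels.
Working it through for "organic": intermediate "betnavp", final "ea".
(Check on "blanketu": → "oynaxrgh" → "oa" ✓)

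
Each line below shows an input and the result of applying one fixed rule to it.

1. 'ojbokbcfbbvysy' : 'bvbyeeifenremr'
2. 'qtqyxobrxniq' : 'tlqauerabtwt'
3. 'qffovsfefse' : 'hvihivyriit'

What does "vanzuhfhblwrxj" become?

The transformation: shift every letter 3 places forward in the alphabet (wrapping around), then reverse the string.
On "vanzuhfhblwrxj": the first step gives "ydqcxkikeozuam", and the second then gives "mauzoekikxcqdy".

mauzoekikxcqdy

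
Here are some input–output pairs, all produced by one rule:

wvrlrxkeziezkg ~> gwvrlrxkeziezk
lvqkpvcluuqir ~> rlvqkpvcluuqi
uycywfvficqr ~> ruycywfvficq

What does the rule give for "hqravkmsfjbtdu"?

uhqravkmsfjbtd

In each case the input is transformed by: move the last character to the front.
So "hqravkmsfjbtdu" becomes "uhqravkmsfjbtd".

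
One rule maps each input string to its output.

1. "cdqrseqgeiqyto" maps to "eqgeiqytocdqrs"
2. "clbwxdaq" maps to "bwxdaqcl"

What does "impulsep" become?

pulsepim

Looking at the pairs, the operation is to move the last 2 characters to the front (rotate right by 2), then swap the front and back halves of the string.
Applying both steps to "impulsep": "epimpuls", then "pulsepim".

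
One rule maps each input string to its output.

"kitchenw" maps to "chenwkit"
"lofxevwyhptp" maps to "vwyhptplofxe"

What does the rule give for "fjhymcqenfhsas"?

In each case the input is transformed by: move the last character to the front, then swap the front and back halves of the string.
Working it through for "fjhymcqenfhsas": intermediate "sfjhymcqenfhsa", final "qenfhsasfjhymc".

qenfhsasfjhymc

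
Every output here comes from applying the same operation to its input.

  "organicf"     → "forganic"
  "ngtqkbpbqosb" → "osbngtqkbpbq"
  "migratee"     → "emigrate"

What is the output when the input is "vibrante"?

What's happening: swap the front and back halves of the string, then move the first 3 characters to the end (rotate left by 3).
On "vibrante": the first step gives "antevibr", and the second then gives "evibrant".

evibrant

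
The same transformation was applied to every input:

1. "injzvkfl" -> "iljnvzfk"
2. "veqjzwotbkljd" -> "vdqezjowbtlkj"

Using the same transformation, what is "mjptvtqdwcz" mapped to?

What's happening: move the last character to the front, then swap each adjacent pair of characters (1↔2, 3↔4, ...).
On "mjptvtqdwcz": the first step gives "zmjptvtqdwc", and the second then gives "mzpjvtqtwdc".

mzpjvtqtwdc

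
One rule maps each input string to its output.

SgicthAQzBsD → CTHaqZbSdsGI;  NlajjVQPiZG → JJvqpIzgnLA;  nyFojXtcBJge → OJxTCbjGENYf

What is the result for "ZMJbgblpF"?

BGBLPfzmj

Looking at the pairs, the operation is to move the first 3 characters to the end (rotate left by 3), then flip the case of every letter.
Applying both steps to "ZMJbgblpF": "bgblpFZMJ", then "BGBLPfzmj".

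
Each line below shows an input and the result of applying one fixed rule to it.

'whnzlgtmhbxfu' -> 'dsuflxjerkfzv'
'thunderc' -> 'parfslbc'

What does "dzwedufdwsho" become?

The transformation: shift every letter 2 places backward in the alphabet (wrapping around), then move the last 2 characters to the front (rotate right by 2).
Starting from "dzwedufdwsho": after the first operation, "bxucbsdbuqfm"; after the second, "fmbxucbsdbuq".

fmbxucbsdbuq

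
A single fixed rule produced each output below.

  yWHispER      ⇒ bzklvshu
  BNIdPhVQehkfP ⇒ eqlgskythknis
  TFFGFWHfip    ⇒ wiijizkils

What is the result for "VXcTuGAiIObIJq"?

Each output is the input with this applied: shift every letter 3 places forward in the alphabet (wrapping around), then convert every letter to lowercase.
Starting from "VXcTuGAiIObIJq": after the first operation, "YAfWxJDlLReLMt"; after the second, "yafwxjdllrelmt".
(Check on "TFFGFWHfip": → "WIIJIZKils" → "wiijizkils" ✓)

yafwxjdllrelmt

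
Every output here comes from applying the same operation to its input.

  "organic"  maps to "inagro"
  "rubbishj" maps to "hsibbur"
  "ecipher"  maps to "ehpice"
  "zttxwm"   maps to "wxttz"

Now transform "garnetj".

tenrag

The transformation: reverse the string, then delete the first character.
Applying both steps to "garnetj": "jtenrag", then "tenrag".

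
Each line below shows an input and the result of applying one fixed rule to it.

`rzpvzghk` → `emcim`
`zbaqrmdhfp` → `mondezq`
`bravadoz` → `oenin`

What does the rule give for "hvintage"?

uivag

In each case the input is transformed by: delete the last 3 characters, then shift every letter 13 places forward in the alphabet (wrapping around) — i.e. ROT13.
For "hvintage", step one produces "hvint"; step two turns that into "uivag".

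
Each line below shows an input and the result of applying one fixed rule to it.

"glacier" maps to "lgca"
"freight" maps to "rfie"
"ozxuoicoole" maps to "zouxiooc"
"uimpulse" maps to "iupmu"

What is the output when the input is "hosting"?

What's happening: delete the last 3 characters, then swap each adjacent pair of characters (1↔2, 3↔4, ...).
Working it through for "hosting": intermediate "host", final "ohts".

ohts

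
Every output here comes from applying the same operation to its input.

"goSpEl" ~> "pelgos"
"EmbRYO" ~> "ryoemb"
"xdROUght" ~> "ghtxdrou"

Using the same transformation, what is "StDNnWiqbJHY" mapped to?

In each case the input is transformed by: move the last 3 characters to the front (rotate right by 3), then convert every letter to lowercase.
"StDNnWiqbJHY" → "JHYStDNnWiqb" → "jhystdnnwiqb".

jhystdnnwiqb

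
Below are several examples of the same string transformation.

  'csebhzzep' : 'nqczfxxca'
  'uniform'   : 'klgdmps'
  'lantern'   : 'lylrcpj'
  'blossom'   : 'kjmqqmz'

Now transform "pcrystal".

japwqryn

Rule — shift every letter 2 places backward in the alphabet (wrapping around), then swap the first and last characters.
Applying both steps to "pcrystal": "napwqryj", then "japwqryn".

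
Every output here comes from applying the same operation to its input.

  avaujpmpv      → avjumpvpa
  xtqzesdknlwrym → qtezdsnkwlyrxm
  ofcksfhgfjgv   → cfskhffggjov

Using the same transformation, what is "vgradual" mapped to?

rgdaauvl

Looking at the pairs, the operation is to move the first character to the end, then swap each adjacent pair of characters (1↔2, 3↔4, ...).
On "vgradual": the first step gives "gradualv", and the second then gives "rgdaauvl".
(Check on "avaujpmpv": → "vaujpmpva" → "avjumpvpa" ✓)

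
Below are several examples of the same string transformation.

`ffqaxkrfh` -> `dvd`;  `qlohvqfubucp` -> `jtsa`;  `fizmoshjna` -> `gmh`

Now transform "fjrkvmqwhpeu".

The rule is to shift every letter 2 places backward in the alphabet (wrapping around), then keep one character in every 3, starting at position 2 (positions 2nd, 5th, 8th, ...).
Starting from "fjrkvmqwhpeu": after the first operation, "dhpitkoufncs"; after the second, "htuc".

htuc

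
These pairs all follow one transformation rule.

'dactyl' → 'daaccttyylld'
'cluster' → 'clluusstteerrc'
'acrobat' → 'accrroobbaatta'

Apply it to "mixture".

miixxttuurreem

Looking at the pairs, the operation is to double every character, then move the first character to the end.
On "mixture": the first step gives "mmiixxttuurree", and the second then gives "miixxttuurreem".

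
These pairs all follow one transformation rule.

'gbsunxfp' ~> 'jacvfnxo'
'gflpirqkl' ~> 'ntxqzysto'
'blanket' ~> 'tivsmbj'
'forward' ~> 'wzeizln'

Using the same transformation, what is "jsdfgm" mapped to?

alnour

Looking at the pairs, the operation is to shift every letter 8 places forward in the alphabet (wrapping around), then move the first character to the end.
Working it through for "jsdfgm": intermediate "ralnou", final "alnour".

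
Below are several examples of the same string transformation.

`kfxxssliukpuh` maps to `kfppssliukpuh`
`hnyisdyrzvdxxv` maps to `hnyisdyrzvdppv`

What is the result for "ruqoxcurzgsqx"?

ruqopcurzgsqp

Looking at the pairs, the operation is to replace every "x" with "p".
"ruqoxcurzgsqx" → "ruqopcurzgsqp".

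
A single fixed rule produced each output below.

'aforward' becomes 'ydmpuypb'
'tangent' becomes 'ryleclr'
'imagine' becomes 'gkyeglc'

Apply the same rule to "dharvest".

bfyptcqr

The pattern: shift every letter 2 places backward in the alphabet (wrapping around).
For "dharvest" the result is "bfyptcqr".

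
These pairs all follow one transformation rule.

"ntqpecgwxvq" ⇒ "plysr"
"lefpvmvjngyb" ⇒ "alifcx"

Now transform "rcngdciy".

The transformation: keep every other character starting from the second (positions 2nd, 4th, 6th, ...), then shift every letter 4 places backward in the alphabet (wrapping around).
On "rcngdciy": the first step gives "cgcy", and the second then gives "ycyu".

ycyu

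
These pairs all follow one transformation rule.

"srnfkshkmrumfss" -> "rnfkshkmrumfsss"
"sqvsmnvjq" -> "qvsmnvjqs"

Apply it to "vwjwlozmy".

Each output is the input with this applied: move the first character to the end.
For "vwjwlozmy" the result is "wjwlozmyv".

wjwlozmyv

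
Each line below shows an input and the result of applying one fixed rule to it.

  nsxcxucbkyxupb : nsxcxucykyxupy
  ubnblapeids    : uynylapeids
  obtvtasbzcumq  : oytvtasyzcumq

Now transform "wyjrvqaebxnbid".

wyjrvqaeyxnyid

What's happening: replace every "b" with "y".
For "wyjrvqaebxnbid" the result is "wyjrvqaeyxnyid".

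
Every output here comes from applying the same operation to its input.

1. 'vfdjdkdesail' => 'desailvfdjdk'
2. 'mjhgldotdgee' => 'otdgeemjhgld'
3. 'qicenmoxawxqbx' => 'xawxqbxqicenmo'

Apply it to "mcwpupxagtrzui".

agtrzuimcwpupx

Rule — swap the front and back halves of the string.
For "mcwpupxagtrzui" the result is "agtrzuimcwpupx".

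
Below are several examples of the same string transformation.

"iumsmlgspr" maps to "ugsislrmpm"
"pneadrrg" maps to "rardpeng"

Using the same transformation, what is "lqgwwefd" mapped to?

wdweqflg

The transformation: sort the characters into reverse alphabetical order, then take characters alternately from the front and the back (1st, last, 2nd, 2nd-last, ...).
Starting from "lqgwwefd": after the first operation, "wwqlgfed"; after the second, "wdweqflg".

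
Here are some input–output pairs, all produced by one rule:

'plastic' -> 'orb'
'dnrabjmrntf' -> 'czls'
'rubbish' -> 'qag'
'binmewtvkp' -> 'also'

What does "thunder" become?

The transformation: keep one character in every 3, starting at position 1 (positions 1st, 4th, 7th, ...), then shift every letter 1 place backward in the alphabet (wrapping around).
Working it through for "thunder": intermediate "tnr", final "smq".

smq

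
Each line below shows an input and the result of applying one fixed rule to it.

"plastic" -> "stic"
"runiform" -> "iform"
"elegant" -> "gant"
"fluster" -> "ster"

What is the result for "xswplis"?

plis

What's happening: delete the first 3 characters.
Doing the same to "xswplis": "plis".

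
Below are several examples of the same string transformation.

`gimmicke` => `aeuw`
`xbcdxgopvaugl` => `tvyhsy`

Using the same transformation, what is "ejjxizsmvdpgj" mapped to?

bprevy

Rule — keep every other character starting from the second (positions 2nd, 4th, 6th, ...), then shift every letter 8 places backward in the alphabet (wrapping around).
Applying both steps to "ejjxizsmvdpgj": "jxzmdg", then "bprevy".
(Check on "xbcdxgopvaugl": → "bdgpag" → "tvyhsy" ✓)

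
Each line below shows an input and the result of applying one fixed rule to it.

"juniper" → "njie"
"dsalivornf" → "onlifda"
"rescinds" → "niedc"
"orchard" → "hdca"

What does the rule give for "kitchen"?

ihec

The rule is to sort the characters into reverse alphabetical order, then delete the first 3 characters.
On "kitchen": the first step gives "tnkihec", and the second then gives "ihec".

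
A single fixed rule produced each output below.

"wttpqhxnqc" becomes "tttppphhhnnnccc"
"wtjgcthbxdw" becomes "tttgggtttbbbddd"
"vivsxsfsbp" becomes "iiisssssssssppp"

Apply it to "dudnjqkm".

uuunnnqqqmmm

Each output is the input with this applied: keep every other character starting from the second (positions 2nd, 4th, 6th, ...), then repeat every character 3 times.
Doing the same to "dudnjqkm": "uuunnnqqqmmm".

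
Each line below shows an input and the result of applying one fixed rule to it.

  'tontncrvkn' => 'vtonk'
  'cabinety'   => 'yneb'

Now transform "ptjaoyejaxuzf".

zxtojea

Each output is the input with this applied: sort the characters into reverse alphabetical order, then keep every other character starting from the first (positions 1st, 3rd, 5th, ...).
Starting from "ptjaoyejaxuzf": after the first operation, "zyxutpojjfeaa"; after the second, "zxtojea".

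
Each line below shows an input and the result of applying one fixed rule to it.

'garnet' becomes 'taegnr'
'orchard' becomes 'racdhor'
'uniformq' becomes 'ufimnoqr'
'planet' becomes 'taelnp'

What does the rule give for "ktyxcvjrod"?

ycdjkortvx

The transformation: sort the characters into alphabetical order, then move the last character to the front.
Working it through for "ktyxcvjrod": intermediate "cdjkortvxy", final "ycdjkortvx".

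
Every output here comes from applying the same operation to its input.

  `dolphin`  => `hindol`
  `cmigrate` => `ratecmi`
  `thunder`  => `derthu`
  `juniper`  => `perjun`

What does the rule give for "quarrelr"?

relrqua

The transformation: move the first 3 characters to the end (rotate left by 3), then delete the first character.
Applying both steps to "quarrelr": "rrelrqua", then "relrqua".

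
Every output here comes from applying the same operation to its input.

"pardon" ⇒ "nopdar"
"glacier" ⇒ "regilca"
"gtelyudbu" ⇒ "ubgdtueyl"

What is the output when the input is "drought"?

thdgruo

The transformation: move the last character to the front, then take characters alternately from the front and the back (1st, last, 2nd, 2nd-last, ...).
For "drought", step one produces "tdrough"; step two turns that into "thdgruo".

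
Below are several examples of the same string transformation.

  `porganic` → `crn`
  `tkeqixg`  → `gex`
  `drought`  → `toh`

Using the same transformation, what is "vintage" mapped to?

The pattern: move the last character to the front, then keep one character in every 3, starting at position 1 (positions 1st, 4th, 7th, ...).
For "vintage", step one produces "evintag"; step two turns that into "eng".

eng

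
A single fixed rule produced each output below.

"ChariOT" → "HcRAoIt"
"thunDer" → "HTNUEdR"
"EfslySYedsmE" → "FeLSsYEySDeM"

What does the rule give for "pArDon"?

Looking at the pairs, the operation is to swap each adjacent pair of characters (1↔2, 3↔4, ...), then flip the case of every letter.
Starting from "pArDon": after the first operation, "ApDrno"; after the second, "aPdRNO".

aPdRNO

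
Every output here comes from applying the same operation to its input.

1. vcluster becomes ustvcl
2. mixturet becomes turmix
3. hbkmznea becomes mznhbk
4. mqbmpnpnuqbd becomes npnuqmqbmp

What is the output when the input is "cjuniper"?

nipcju

Looking at the pairs, the operation is to delete the last 2 characters, then swap the front and back halves of the string.
For "cjuniper", step one produces "cjunip"; step two turns that into "nipcju".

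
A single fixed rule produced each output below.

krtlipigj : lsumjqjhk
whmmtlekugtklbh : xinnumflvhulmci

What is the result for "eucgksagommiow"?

fvdhltbhpnnjpx

Each output is the input with this applied: shift every letter 1 place forward in the alphabet (wrapping around).
Applying that to "eucgksagommiow" gives "fvdhltbhpnnjpx".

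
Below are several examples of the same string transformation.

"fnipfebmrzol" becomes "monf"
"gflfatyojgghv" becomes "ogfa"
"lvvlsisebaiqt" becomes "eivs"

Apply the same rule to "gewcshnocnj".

ojes

The pattern: keep one character in every 3, starting at position 2 (positions 2nd, 5th, 8th, ...), then swap the front and back halves of the string.
On "gewcshnocnj": the first step gives "esoj", and the second then gives "ojes".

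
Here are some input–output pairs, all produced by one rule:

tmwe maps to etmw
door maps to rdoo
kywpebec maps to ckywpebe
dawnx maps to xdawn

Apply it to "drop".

pdro

Looking at the pairs, the operation is to move the last character to the front.
So "drop" becomes "pdro".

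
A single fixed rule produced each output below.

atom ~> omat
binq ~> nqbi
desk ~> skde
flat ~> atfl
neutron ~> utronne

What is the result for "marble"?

rblema

In each case the input is transformed by: move the first 2 characters to the end (rotate left by 2).
On "marble" that produces "rblema".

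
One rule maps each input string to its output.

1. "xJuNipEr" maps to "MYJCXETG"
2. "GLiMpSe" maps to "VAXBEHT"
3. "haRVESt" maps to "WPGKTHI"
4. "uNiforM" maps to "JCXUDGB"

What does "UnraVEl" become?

JCGPKTA

Looking at the pairs, the operation is to shift every letter 11 places backward in the alphabet (wrapping around), then convert every letter to uppercase.
For "UnraVEl", step one produces "JcgpKTa"; step two turns that into "JCGPKTA".
(Check on "xJuNipEr": → "mYjCxeTg" → "MYJCXETG" ✓)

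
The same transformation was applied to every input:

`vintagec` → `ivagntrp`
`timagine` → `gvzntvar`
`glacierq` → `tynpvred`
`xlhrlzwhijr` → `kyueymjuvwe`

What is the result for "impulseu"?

The pattern: shift every letter 13 places forward in the alphabet (wrapping around) — i.e. ROT13.
So "impulseu" becomes "vzchyfrh".

vzchyfrh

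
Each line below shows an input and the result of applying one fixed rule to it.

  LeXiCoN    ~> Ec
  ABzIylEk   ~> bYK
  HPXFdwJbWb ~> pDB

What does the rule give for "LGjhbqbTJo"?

In each case the input is transformed by: flip the case of every letter, then keep one character in every 3, starting at position 2 (positions 2nd, 5th, 8th, ...).
"LGjhbqbTJo" → "lgJHBQBtjO" → "gBt".

gBt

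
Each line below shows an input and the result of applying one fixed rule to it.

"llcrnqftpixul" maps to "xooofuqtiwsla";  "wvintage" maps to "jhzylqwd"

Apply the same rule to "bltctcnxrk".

The transformation: shift every letter 3 places forward in the alphabet (wrapping around), then move the last 2 characters to the front (rotate right by 2).
"bltctcnxrk" → "eowfwfqaun" → "uneowfwfqa".

uneowfwfqa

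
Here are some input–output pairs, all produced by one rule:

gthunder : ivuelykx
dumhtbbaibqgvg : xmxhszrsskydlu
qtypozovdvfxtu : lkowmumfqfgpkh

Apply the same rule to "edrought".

The transformation: shift every letter 9 places backward in the alphabet (wrapping around), then reverse the string.
So "edrought" becomes "kyxlfiuv".

kyxlfiuv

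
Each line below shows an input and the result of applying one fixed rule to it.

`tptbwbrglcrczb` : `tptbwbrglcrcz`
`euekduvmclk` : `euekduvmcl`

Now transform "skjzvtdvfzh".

In each case the input is transformed by: delete the last character.
On "skjzvtdvfzh" that produces "skjzvtdvfz".

skjzvtdvfz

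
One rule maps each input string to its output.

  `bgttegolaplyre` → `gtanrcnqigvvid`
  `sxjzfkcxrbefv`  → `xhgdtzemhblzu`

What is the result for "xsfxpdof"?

hqfrzhuz

The transformation: shift every letter 2 places forward in the alphabet (wrapping around), then reverse the string.
Applying both steps to "xsfxpdof": "zuhzrfqh", then "hqfrzhuz".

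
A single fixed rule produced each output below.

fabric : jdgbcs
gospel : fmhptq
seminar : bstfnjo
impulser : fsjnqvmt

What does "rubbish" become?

tisvccj

Each output is the input with this applied: shift every letter 1 place forward in the alphabet (wrapping around), then move the last 2 characters to the front (rotate right by 2).
Working it through for "rubbish": intermediate "svccjti", final "tisvccj".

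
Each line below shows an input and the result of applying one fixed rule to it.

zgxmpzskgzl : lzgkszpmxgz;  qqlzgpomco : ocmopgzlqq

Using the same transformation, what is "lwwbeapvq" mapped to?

qvpaebwwl

The transformation: reverse the string.
Applying that to "lwwbeapvq" gives "qvpaebwwl".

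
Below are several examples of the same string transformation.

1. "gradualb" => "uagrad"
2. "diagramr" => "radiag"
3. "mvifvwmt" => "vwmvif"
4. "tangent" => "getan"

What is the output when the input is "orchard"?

haorc

Rule — delete the last 2 characters, then move the last 2 characters to the front (rotate right by 2).
Starting from "orchard": after the first operation, "orcha"; after the second, "haorc".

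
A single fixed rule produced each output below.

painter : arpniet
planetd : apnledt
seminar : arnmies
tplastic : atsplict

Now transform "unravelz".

avurnlez

What's happening: sort the characters into reverse alphabetical order, then swap the first and last characters.
Working it through for "unravelz": intermediate "zvurnlea", final "avurnlez".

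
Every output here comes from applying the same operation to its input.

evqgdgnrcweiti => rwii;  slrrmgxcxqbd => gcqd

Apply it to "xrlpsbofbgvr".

Each output is the input with this applied: keep every other character starting from the second (positions 2nd, 4th, 6th, ...), then keep only the last 4 characters.
On "xrlpsbofbgvr": the first step gives "rpbfgr", and the second then gives "bfgr".

bfgr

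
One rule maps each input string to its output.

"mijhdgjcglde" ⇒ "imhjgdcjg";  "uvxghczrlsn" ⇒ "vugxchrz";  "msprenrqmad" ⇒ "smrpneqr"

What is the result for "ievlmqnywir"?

eilvqmyn

Rule — delete the last 3 characters, then swap each adjacent pair of characters (1↔2, 3↔4, ...).
Starting from "ievlmqnywir": after the first operation, "ievlmqny"; after the second, "eilvqmyn".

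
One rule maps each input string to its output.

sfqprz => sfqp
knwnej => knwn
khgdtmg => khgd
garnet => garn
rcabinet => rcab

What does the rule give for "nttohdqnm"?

ntto

The transformation: keep only the first 4 characters.
Doing the same to "nttohdqnm": "ntto".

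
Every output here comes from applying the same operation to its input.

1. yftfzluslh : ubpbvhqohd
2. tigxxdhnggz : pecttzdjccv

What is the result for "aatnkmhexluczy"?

Rule — shift every letter 4 places backward in the alphabet (wrapping around).
Applying that to "aatnkmhexluczy" gives "wwpjgidathqyvu".

wwpjgidathqyvu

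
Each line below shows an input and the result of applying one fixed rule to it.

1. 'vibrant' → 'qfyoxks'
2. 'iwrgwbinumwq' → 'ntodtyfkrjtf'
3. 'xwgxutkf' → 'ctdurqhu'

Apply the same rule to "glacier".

Each output is the input with this applied: swap the first and last characters, then shift every letter 3 places backward in the alphabet (wrapping around).
So "glacier" becomes "oixzfbd".

oixzfbd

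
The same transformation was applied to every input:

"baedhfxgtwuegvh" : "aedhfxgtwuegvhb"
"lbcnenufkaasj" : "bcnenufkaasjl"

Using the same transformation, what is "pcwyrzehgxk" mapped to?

cwyrzehgxkp

Rule — move the first character to the end.
"pcwyrzehgxk" → "cwyrzehgxkp".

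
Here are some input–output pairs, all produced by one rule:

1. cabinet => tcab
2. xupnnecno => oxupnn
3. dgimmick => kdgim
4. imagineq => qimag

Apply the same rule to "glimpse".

egli

The pattern: move the last character to the front, then delete the last 3 characters.
"glimpse" → "eglimps" → "egli".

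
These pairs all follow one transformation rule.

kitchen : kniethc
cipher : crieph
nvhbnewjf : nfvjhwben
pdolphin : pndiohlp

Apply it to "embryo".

In each case the input is transformed by: take characters alternately from the front and the back (1st, last, 2nd, 2nd-last, ...).
So "embryo" becomes "eomybr".

eomybr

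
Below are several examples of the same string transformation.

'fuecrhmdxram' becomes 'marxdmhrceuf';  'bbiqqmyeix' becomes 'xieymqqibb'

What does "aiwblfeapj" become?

jpaeflbwia

Rule — reverse the string.
So "aiwblfeapj" becomes "jpaeflbwia".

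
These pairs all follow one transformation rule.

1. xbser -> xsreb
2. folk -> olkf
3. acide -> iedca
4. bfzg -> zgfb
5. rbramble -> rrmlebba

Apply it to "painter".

In each case the input is transformed by: sort the characters into reverse alphabetical order.
Applying that to "painter" gives "trpniea".

trpniea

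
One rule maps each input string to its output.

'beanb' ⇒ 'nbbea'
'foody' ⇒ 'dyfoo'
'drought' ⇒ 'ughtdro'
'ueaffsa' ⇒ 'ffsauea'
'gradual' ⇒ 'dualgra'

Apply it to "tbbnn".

Rule — move the first 3 characters to the end (rotate left by 3).
"tbbnn" → "nntbb".

nntbb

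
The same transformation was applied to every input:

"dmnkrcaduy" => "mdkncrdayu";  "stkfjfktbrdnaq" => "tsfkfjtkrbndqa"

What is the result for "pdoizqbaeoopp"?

dpioqzaboepop

The rule is to swap each adjacent pair of characters (1↔2, 3↔4, ...).
On "pdoizqbaeoopp" that produces "dpioqzaboepop".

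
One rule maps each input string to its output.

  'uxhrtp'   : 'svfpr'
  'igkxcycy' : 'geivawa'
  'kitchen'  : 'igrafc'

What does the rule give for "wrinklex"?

upglijc

Rule — delete the last character, then shift every letter 2 places backward in the alphabet (wrapping around).
Starting from "wrinklex": after the first operation, "wrinkle"; after the second, "upglijc".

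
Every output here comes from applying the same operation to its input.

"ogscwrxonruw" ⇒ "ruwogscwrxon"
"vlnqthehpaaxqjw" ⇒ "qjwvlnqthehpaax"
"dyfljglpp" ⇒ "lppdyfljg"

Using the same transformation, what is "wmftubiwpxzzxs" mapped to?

What's happening: move the last 3 characters to the front (rotate right by 3).
On "wmftubiwpxzzxs" that produces "zxswmftubiwpxz".

zxswmftubiwpxz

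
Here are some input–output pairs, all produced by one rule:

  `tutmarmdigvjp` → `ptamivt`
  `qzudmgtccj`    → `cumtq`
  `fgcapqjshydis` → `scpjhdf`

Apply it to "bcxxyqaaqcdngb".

gxyaqdb

The pattern: keep every other character starting from the first (positions 1st, 3rd, 5th, ...), then swap the first and last characters.
"bcxxyqaaqcdngb" → "bxyaqdg" → "gxyaqdb".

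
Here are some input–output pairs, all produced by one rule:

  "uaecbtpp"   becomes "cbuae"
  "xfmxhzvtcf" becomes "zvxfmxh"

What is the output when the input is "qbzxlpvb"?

In each case the input is transformed by: delete the last 3 characters, then move the last 2 characters to the front (rotate right by 2).
On "qbzxlpvb" that produces "xlqbz".

xlqbz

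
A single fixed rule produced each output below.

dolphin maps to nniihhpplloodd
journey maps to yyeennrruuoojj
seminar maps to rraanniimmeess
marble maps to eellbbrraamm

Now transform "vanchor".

rroohhccnnaavv

In each case the input is transformed by: double every character, then reverse the string.
Doing the same to "vanchor": "rroohhccnnaavv".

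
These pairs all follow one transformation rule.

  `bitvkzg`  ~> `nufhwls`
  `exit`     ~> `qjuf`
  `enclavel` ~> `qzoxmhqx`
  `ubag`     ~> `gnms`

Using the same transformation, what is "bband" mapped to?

nnmzp

What's happening: shift every letter 12 places forward in the alphabet (wrapping around).
So "bband" becomes "nnmzp".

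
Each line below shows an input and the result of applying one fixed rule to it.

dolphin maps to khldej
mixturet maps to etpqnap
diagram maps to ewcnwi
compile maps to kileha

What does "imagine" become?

The transformation: shift every letter 4 places backward in the alphabet (wrapping around), then delete the first character.
For "imagine" the result is "iwceja".

iwceja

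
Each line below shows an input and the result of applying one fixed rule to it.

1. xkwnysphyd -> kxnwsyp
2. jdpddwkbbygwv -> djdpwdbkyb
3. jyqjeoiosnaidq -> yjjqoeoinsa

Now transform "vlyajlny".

lvayj

Each output is the input with this applied: delete the last 3 characters, then swap each adjacent pair of characters (1↔2, 3↔4, ...).
For "vlyajlny", step one produces "vlyaj"; step two turns that into "lvayj".
(Check on "jyqjeoiosnaidq": → "jyqjeoiosna" → "yjjqoeoinsa" ✓)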